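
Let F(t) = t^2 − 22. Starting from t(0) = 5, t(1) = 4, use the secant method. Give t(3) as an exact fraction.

F(5) = 3, F(4) = −6. t(2) = 4 − (−6)·(4 − 5)/((−6) − 3) = 14/3.
F(4) = −6, F(14/3) = −2/9. t(3) = (14/3) − (−2/9)·((14/3) − 4)/((−2/9) − (−6)) = 61/13.

61/13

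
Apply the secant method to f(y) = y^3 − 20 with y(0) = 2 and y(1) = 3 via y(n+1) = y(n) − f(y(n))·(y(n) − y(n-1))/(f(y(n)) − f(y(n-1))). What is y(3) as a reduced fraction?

23270/8599

f(2) = −12, f(3) = 7. y(2) = 3 − 7·(3 − 2)/(7 − (−12)) = 50/19.
f(3) = 7, f(50/19) = −12180/6859. y(3) = (50/19) − (−12180/6859)·((50/19) − 3)/((−12180/6859) − 7) = 23270/8599.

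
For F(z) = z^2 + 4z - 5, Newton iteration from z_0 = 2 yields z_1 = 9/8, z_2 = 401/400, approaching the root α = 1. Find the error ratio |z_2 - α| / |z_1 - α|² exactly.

z_1 - α = 9/8 - 1 = 1/8, so |z_1 - α| = 1/8.
z_2 - α = 401/400 - 1 = 1/400, so |z_2 - α| = 1/400.
|z_1 - α|² = 1/64.
Ratio = (1/400) / (1/64) = 4/25.

4/25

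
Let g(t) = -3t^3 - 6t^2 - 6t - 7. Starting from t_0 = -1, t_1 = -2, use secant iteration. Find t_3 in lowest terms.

-527/331

g(-1) = -4, g(-2) = 5. t_2 = (-2) - 5·((-2) - (-1))/(5 - (-4)) = -13/9.
g(-2) = 5, g(-13/9) = -440/243. t_3 = (-13/9) - (-440/243)·((-13/9) - (-2))/((-440/243) - 5) = -527/331.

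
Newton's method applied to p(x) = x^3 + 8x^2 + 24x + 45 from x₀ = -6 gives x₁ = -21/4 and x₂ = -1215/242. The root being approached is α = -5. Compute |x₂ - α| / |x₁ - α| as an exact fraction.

10/121

x₁ - α = -21/4 - (-5) = -21/4 + 5 = -1/4, so |x₁ - α| = 1/4.
x₂ - α = -1215/242 - (-5) = -1215/242 + 5 = -5/242, so |x₂ - α| = 5/242.
Ratio = (5/242) / (1/4) = 10/121.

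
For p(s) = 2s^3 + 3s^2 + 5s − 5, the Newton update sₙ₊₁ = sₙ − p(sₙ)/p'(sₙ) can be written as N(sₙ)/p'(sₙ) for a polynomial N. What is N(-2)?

p'(s) = 6s^2 + 6s + 5.
N(s) = s·p'(s) − p(s) = s·(6s^2 + 6s + 5) − (2s^3 + 3s^2 + 5s − 5) = 4s^3 + 3s^2 + 5.
N(-2) = −15.

−15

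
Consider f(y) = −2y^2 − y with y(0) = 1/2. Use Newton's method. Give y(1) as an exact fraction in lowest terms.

1/6

f'(y) = −4y − 1.
f(1/2) = −1, f'(1/2) = −3, so y(1) = (1/2) − (−1)/(−3) = 1/6.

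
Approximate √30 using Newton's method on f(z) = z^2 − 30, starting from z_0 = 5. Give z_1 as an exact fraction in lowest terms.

11/2

f'(z) = 2z.
f(5) = −5, f'(5) = 10, so z_1 = 5 − (−5)/10 = 11/2.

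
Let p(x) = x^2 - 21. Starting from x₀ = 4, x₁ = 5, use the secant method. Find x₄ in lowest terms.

4051/884

p(4) = -5, p(5) = 4. x₂ = 5 - 4·(5 - 4)/(4 - (-5)) = 41/9.
p(5) = 4, p(41/9) = -20/81. x₃ = (41/9) - (-20/81)·((41/9) - 5)/((-20/81) - 4) = 197/43.
p(41/9) = -20/81, p(197/43) = -20/1849. x₄ = (197/43) - (-20/1849)·((197/43) - (41/9))/((-20/1849) - (-20/81)) = 4051/884.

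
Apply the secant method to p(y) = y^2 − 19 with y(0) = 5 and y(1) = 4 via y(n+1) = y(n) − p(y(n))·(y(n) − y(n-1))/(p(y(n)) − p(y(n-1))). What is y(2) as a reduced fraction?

13/3

p(5) = 6, p(4) = −3. y(2) = 4 − (−3)·(4 − 5)/((−3) − 6) = 13/3.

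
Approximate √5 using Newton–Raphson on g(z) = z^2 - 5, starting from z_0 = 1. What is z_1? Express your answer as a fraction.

g'(z) = 2z.
g(1) = -4, g'(1) = 2, so z_1 = 1 - (-4)/2 = 3.

3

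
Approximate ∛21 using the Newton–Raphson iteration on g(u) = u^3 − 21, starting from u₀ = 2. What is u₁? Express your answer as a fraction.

g'(u) = 3u^2.
g(2) = −13, g'(2) = 12, so u₁ = 2 − (−13)/12 = 37/12.

37/12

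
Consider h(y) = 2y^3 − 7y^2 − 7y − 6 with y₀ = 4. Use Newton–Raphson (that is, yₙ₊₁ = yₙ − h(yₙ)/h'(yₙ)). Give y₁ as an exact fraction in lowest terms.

50/11

h'(y) = 6y^2 − 14y − 7.
h(4) = −18, h'(4) = 33, so y₁ = 4 − (−18)/33 = 50/11.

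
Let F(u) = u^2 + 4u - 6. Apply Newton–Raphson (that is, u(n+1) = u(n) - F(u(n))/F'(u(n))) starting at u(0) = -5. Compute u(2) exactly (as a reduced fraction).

F'(u) = 2u + 4.
F(-5) = -1, F'(-5) = -6, so u(1) = (-5) - (-1)/(-6) = -31/6.
F(-31/6) = 1/36, F'(-31/6) = -19/3, so u(2) = (-31/6) - (1/36)/(-19/3) = -1177/228.

-1177/228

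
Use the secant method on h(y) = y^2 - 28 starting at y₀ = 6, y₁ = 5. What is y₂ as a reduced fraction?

h(6) = 8, h(5) = -3. y₂ = 5 - (-3)·(5 - 6)/((-3) - 8) = 58/11.

58/11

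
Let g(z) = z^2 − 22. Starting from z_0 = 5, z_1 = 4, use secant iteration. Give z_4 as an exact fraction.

g(5) = 3, g(4) = −6. z_2 = 4 − (−6)·(4 − 5)/((−6) − 3) = 14/3.
g(4) = −6, g(14/3) = −2/9. z_3 = (14/3) − (−2/9)·((14/3) − 4)/((−2/9) − (−6)) = 61/13.
g(14/3) = −2/9, g(61/13) = 3/169. z_4 = (61/13) − (3/169)·((61/13) − (14/3))/((3/169) − (−2/9)) = 1712/365.

1712/365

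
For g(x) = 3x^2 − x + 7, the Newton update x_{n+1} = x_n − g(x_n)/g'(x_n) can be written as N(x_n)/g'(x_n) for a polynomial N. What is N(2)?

5

g'(x) = 6x − 1.
N(x) = x·g'(x) − g(x) = x·(6x − 1) − (3x^2 − x + 7) = 3x^2 − 7.
N(2) = 5.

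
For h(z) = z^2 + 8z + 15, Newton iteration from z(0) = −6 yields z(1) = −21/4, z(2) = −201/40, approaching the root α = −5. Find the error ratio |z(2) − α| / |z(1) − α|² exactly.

z(1) − α = −21/4 − (−5) = −21/4 + 5 = −1/4, so |z(1) − α| = 1/4.
z(2) − α = −201/40 − (−5) = −201/40 + 5 = −1/40, so |z(2) − α| = 1/40.
|z(1) − α|² = 1/16.
Ratio = (1/40) / (1/16) = 2/5.

2/5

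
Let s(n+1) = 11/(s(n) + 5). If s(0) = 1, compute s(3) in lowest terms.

451/271

s(1) = 11/(1 + 5) = 11/6.
s(2) = 11/(11/6 + 5) = 66/41.
s(3) = 11/(66/41 + 5) = 451/271.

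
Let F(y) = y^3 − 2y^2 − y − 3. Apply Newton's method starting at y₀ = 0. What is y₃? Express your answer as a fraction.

F'(y) = 3y^2 − 4y − 1.
F(0) = −3, F'(0) = −1, so y₁ = 0 − (−3)/(−1) = −3.
F(−3) = −45, F'(−3) = 38, so y₂ = (−3) − (−45)/38 = −69/38.
F(−69/38) = −755325/54872, F'(−69/38) = 23327/1444, so y₃ = (−69/38) − (−755325/54872)/(23327/1444) = −427119/443213.

−427119/443213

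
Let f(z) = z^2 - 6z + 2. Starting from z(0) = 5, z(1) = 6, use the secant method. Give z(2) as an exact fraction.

f(5) = -3, f(6) = 2. z(2) = 6 - 2·(6 - 5)/(2 - (-3)) = 28/5.

28/5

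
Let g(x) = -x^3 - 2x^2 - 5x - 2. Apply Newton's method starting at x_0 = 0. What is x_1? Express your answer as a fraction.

g'(x) = -3x^2 - 4x - 5.
g(0) = -2, g'(0) = -5, so x_1 = 0 - (-2)/(-5) = -2/5.

-2/5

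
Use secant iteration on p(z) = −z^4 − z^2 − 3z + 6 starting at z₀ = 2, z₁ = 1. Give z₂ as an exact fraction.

p(2) = −20, p(1) = 1. z₂ = 1 − 1·(1 − 2)/(1 − (−20)) = 22/21.

22/21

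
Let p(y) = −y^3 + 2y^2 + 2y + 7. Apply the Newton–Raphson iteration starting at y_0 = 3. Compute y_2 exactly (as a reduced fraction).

p'(y) = −3y^2 + 4y + 2.
p(3) = 4, p'(3) = −13, so y_1 = 3 − 4/(−13) = 43/13.
p(43/13) = −1520/2197, p'(43/13) = −2973/169, so y_2 = (43/13) − (−1520/2197)/(−2973/169) = 126319/38649.

126319/38649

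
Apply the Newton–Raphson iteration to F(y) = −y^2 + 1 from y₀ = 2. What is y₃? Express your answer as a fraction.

F'(y) = −2y.
F(2) = −3, F'(2) = −4, so y₁ = 2 − (−3)/(−4) = 5/4.
F(5/4) = −9/16, F'(5/4) = −5/2, so y₂ = (5/4) − (−9/16)/(−5/2) = 41/40.
F(41/40) = −81/1600, F'(41/40) = −41/20, so y₃ = (41/40) − (−81/1600)/(−41/20) = 3281/3280.

3281/3280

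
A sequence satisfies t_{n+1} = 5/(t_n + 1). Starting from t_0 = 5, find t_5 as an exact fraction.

480/301

t_1 = 5/(5 + 1) = 5/6.
t_2 = 5/(5/6 + 1) = 30/11.
t_3 = 5/(30/11 + 1) = 55/41.
t_4 = 5/(55/41 + 1) = 205/96.
t_5 = 5/(205/96 + 1) = 480/301.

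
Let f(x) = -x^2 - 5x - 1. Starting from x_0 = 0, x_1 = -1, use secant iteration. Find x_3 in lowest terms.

f(0) = -1, f(-1) = 3. x_2 = (-1) - 3·((-1) - 0)/(3 - (-1)) = -1/4.
f(-1) = 3, f(-1/4) = 3/16. x_3 = (-1/4) - (3/16)·((-1/4) - (-1))/((3/16) - 3) = -1/5.

-1/5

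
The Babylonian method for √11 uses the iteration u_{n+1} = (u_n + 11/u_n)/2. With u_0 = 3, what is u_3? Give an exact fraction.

u_1 = (3 + 11/3)/2 = 10/3.
u_2 = (10/3 + 11/(10/3))/2 = 199/60.
u_3 = (199/60 + 11/(199/60))/2 = 79201/23880.

79201/23880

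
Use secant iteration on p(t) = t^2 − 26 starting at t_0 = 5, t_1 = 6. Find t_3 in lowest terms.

p(5) = −1, p(6) = 10. t_2 = 6 − 10·(6 − 5)/(10 − (−1)) = 56/11.
p(6) = 10, p(56/11) = −10/121. t_3 = (56/11) − (−10/121)·((56/11) − 6)/((−10/121) − 10) = 311/61.

311/61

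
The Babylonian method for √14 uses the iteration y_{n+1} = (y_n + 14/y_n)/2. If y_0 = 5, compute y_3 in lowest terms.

y_1 = (5 + 14/5)/2 = 39/10.
y_2 = (39/10 + 14/(39/10))/2 = 2921/780.
y_3 = (2921/780 + 14/(2921/780))/2 = 17049841/4556760.

17049841/4556760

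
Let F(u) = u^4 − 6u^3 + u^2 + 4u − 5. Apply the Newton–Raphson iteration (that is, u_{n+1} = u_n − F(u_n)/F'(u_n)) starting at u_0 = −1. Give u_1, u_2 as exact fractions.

u_1 = −21/20, u_2 = −3782483/3612080

F'(u) = 4u^3 − 18u^2 + 2u + 4.
F(−1) = −1, F'(−1) = −20, so u_1 = (−1) − (−1)/(−20) = −21/20.
F(−21/20) = 10201/160000, F'(−21/20) = −45151/2000, so u_2 = (−21/20) − (10201/160000)/(−45151/2000) = −3782483/3612080.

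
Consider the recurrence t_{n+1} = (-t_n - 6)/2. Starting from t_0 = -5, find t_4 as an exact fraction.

t_1 = (-(-5) - 6)/2 = -1/2.
t_2 = (-(-1/2) - 6)/2 = -11/4.
t_3 = (-(-11/4) - 6)/2 = -13/8.
t_4 = (-(-13/8) - 6)/2 = -35/16.

-35/16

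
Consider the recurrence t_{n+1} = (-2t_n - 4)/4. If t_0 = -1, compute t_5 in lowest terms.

t_1 = (-2·(-1) - 4)/4 = -1/2.
t_2 = (-2·(-1/2) - 4)/4 = -3/4.
t_3 = (-2·(-3/4) - 4)/4 = -5/8.
t_4 = (-2·(-5/8) - 4)/4 = -11/16.
t_5 = (-2·(-11/16) - 4)/4 = -21/32.

-21/32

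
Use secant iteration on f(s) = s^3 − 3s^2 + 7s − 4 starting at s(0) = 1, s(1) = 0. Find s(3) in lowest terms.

100/131

f(1) = 1, f(0) = −4. s(2) = 0 − (−4)·(0 − 1)/((−4) − 1) = 4/5.
f(0) = −4, f(4/5) = 24/125. s(3) = (4/5) − (24/125)·((4/5) − 0)/((24/125) − (−4)) = 100/131.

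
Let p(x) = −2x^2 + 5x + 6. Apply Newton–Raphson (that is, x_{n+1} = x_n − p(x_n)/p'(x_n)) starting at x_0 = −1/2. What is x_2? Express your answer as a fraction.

p'(x) = −4x + 5.
p(−1/2) = 3, p'(−1/2) = 7, so x_1 = (−1/2) − 3/7 = −13/14.
p(−13/14) = −18/49, p'(−13/14) = 61/7, so x_2 = (−13/14) − (−18/49)/(61/7) = −757/854.

−757/854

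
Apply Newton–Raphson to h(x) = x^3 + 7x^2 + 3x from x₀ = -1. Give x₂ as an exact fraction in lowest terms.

h'(x) = 3x^2 + 14x + 3.
h(-1) = 3, h'(-1) = -8, so x₁ = (-1) - 3/(-8) = -5/8.
h(-5/8) = 315/512, h'(-5/8) = -293/64, so x₂ = (-5/8) - (315/512)/(-293/64) = -575/1172.

-575/1172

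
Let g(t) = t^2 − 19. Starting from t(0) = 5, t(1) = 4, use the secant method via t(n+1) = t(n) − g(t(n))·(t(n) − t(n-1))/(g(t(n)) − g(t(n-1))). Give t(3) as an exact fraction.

109/25

g(5) = 6, g(4) = −3. t(2) = 4 − (−3)·(4 − 5)/((−3) − 6) = 13/3.
g(4) = −3, g(13/3) = −2/9. t(3) = (13/3) − (−2/9)·((13/3) − 4)/((−2/9) − (−3)) = 109/25.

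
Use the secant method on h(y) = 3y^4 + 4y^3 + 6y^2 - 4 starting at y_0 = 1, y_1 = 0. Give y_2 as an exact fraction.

h(1) = 9, h(0) = -4. y_2 = 0 - (-4)·(0 - 1)/((-4) - 9) = 4/13.

4/13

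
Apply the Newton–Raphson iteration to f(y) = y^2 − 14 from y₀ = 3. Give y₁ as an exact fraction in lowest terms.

23/6

f'(y) = 2y.
f(3) = −5, f'(3) = 6, so y₁ = 3 − (−5)/6 = 23/6.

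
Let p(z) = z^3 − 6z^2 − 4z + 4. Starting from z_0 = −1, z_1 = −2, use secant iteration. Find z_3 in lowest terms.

p(−1) = 1, p(−2) = −20. z_2 = (−2) − (−20)·((−2) − (−1))/((−20) − 1) = −22/21.
p(−2) = −20, p(−22/21) = 4220/9261. z_3 = (−22/21) − (4220/9261)·((−22/21) − (−2))/((4220/9261) − (−20)) = −2531/2368.

−2531/2368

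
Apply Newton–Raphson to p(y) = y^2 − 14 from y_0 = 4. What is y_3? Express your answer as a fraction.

403201/107760

p'(y) = 2y.
p(4) = 2, p'(4) = 8, so y_1 = 4 − 2/8 = 15/4.
p(15/4) = 1/16, p'(15/4) = 15/2, so y_2 = (15/4) − (1/16)/(15/2) = 449/120.
p(449/120) = 1/14400, p'(449/120) = 449/60, so y_3 = (449/120) − (1/14400)/(449/60) = 403201/107760.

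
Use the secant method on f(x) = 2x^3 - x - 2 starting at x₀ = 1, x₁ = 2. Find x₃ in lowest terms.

f(1) = -1, f(2) = 12. x₂ = 2 - 12·(2 - 1)/(12 - (-1)) = 14/13.
f(2) = 12, f(14/13) = -1272/2197. x₃ = (14/13) - (-1272/2197)·((14/13) - 2)/((-1272/2197) - 12) = 2578/2303.

2578/2303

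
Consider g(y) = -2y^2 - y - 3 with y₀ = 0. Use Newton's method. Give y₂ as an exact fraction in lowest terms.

g'(y) = -4y - 1.
g(0) = -3, g'(0) = -1, so y₁ = 0 - (-3)/(-1) = -3.
g(-3) = -18, g'(-3) = 11, so y₂ = (-3) - (-18)/11 = -15/11.

-15/11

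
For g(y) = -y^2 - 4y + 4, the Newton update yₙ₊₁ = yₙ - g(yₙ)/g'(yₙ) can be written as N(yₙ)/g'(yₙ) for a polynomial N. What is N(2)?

g'(y) = -2y - 4.
N(y) = y·g'(y) - g(y) = y·(-2y - 4) - (-y^2 - 4y + 4) = -y^2 - 4.
N(2) = -8.

-8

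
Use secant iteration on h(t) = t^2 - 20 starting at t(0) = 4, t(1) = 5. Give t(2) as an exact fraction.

40/9

h(4) = -4, h(5) = 5. t(2) = 5 - 5·(5 - 4)/(5 - (-4)) = 40/9.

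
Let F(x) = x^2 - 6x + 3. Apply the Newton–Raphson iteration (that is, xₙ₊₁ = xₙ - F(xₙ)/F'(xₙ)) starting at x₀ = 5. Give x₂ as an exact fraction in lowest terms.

109/20

F'(x) = 2x - 6.
F(5) = -2, F'(5) = 4, so x₁ = 5 - (-2)/4 = 11/2.
F(11/2) = 1/4, F'(11/2) = 5, so x₂ = (11/2) - (1/4)/5 = 109/20.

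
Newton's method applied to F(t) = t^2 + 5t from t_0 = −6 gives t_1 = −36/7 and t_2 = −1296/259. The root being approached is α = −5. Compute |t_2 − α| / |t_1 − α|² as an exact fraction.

7/37

t_1 − α = −36/7 − (−5) = −36/7 + 5 = −1/7, so |t_1 − α| = 1/7.
t_2 − α = −1296/259 − (−5) = −1296/259 + 5 = −1/259, so |t_2 − α| = 1/259.
|t_1 − α|² = 1/49.
Ratio = (1/259) / (1/49) = 7/37.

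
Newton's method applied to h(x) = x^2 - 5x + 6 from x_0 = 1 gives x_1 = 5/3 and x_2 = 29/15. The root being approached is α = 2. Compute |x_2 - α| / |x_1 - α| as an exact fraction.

1/5

x_1 - α = 5/3 - 2 = -1/3, so |x_1 - α| = 1/3.
x_2 - α = 29/15 - 2 = -1/15, so |x_2 - α| = 1/15.
Ratio = (1/15) / (1/3) = 1/5.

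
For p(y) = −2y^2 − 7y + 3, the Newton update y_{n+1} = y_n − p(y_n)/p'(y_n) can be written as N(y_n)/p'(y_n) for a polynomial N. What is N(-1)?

p'(y) = −4y − 7.
N(y) = y·p'(y) − p(y) = y·(−4y − 7) − (−2y^2 − 7y + 3) = −2y^2 − 3.
N(-1) = −5.

−5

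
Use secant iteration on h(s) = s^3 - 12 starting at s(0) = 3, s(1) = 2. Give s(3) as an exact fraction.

h(3) = 15, h(2) = -4. s(2) = 2 - (-4)·(2 - 3)/((-4) - 15) = 42/19.
h(2) = -4, h(42/19) = -8220/6859. s(3) = (42/19) - (-8220/6859)·((42/19) - 2)/((-8220/6859) - (-4)) = 2763/1201.

2763/1201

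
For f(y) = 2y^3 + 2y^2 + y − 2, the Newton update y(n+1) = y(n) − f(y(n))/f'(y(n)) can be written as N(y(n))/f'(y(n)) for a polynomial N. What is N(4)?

f'(y) = 6y^2 + 4y + 1.
N(y) = y·f'(y) − f(y) = y·(6y^2 + 4y + 1) − (2y^3 + 2y^2 + y − 2) = 4y^3 + 2y^2 + 2.
N(4) = 290.

290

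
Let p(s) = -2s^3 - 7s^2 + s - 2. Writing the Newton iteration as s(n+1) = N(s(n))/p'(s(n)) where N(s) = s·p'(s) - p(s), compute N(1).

-9

p'(s) = -6s^2 - 14s + 1.
N(s) = s·p'(s) - p(s) = s·(-6s^2 - 14s + 1) - (-2s^3 - 7s^2 + s - 2) = -4s^3 - 7s^2 + 2.
N(1) = -9.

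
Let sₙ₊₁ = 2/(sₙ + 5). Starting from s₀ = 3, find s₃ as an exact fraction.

s₁ = 2/(3 + 5) = 1/4.
s₂ = 2/(1/4 + 5) = 8/21.
s₃ = 2/(8/21 + 5) = 42/113.

42/113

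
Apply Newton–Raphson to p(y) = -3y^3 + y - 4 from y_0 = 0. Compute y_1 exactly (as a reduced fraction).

4

p'(y) = -9y^2 + 1.
p(0) = -4, p'(0) = 1, so y_1 = 0 - (-4)/1 = 4.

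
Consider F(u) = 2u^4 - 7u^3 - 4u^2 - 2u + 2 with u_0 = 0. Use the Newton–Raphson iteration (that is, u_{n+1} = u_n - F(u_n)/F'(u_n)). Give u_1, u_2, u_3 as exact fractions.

u_1 = 1, u_2 = 14/23, u_3 = 813745/1797427

F'(u) = 8u^3 - 21u^2 - 8u - 2.
F(0) = 2, F'(0) = -2, so u_1 = 0 - 2/(-2) = 1.
F(1) = -9, F'(1) = -23, so u_2 = 1 - (-9)/(-23) = 14/23.
F(14/23) = -560682/279841, F'(14/23) = -156298/12167, so u_3 = (14/23) - (-560682/279841)/(-156298/12167) = 813745/1797427.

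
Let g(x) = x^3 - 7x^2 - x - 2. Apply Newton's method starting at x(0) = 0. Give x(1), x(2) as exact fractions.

g'(x) = 3x^2 - 14x - 1.
g(0) = -2, g'(0) = -1, so x(1) = 0 - (-2)/(-1) = -2.
g(-2) = -36, g'(-2) = 39, so x(2) = (-2) - (-36)/39 = -14/13.

x(1) = -2, x(2) = -14/13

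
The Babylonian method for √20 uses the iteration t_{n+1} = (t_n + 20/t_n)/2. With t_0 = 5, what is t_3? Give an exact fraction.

t_1 = (5 + 20/5)/2 = 9/2.
t_2 = (9/2 + 20/(9/2))/2 = 161/36.
t_3 = (161/36 + 20/(161/36))/2 = 51841/11592.

51841/11592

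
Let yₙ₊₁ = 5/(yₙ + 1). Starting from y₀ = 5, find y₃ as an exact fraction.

y₁ = 5/(5 + 1) = 5/6.
y₂ = 5/(5/6 + 1) = 30/11.
y₃ = 5/(30/11 + 1) = 55/41.

55/41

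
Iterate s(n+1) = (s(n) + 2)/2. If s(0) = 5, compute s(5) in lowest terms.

s(1) = (5 + 2)/2 = 7/2.
s(2) = ((7/2) + 2)/2 = 11/4.
s(3) = ((11/4) + 2)/2 = 19/8.
s(4) = ((19/8) + 2)/2 = 35/16.
s(5) = ((35/16) + 2)/2 = 67/32.

67/32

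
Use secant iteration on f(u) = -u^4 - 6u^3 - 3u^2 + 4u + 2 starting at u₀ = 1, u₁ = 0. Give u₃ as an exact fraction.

-27/31

f(1) = -4, f(0) = 2. u₂ = 0 - 2·(0 - 1)/(2 - (-4)) = 1/3.
f(0) = 2, f(1/3) = 224/81. u₃ = (1/3) - (224/81)·((1/3) - 0)/((224/81) - 2) = -27/31.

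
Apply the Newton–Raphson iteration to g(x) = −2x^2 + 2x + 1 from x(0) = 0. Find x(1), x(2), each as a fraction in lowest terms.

g'(x) = −4x + 2.
g(0) = 1, g'(0) = 2, so x(1) = 0 − 1/2 = −1/2.
g(−1/2) = −1/2, g'(−1/2) = 4, so x(2) = (−1/2) − (−1/2)/4 = −3/8.

x(1) = −1/2, x(2) = −3/8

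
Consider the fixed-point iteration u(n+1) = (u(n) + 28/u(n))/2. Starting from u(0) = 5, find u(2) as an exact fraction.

5609/1060

u(1) = (5 + 28/5)/2 = 53/10.
u(2) = (53/10 + 28/(53/10))/2 = 5609/1060.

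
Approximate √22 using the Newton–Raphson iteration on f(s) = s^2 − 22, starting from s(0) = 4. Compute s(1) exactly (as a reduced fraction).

19/4

f'(s) = 2s.
f(4) = −6, f'(4) = 8, so s(1) = 4 − (−6)/8 = 19/4.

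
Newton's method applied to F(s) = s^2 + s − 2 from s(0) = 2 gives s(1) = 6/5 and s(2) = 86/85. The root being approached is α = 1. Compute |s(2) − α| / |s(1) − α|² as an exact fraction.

5/17

s(1) − α = 6/5 − 1 = 1/5, so |s(1) − α| = 1/5.
s(2) − α = 86/85 − 1 = 1/85, so |s(2) − α| = 1/85.
|s(1) − α|² = 1/25.
Ratio = (1/85) / (1/25) = 5/17.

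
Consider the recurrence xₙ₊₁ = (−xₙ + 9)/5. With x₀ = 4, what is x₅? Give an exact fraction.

x₁ = (−4 + 9)/5 = 1.
x₂ = (−1 + 9)/5 = 8/5.
x₃ = (−(8/5) + 9)/5 = 37/25.
x₄ = (−(37/25) + 9)/5 = 188/125.
x₅ = (−(188/125) + 9)/5 = 937/625.

937/625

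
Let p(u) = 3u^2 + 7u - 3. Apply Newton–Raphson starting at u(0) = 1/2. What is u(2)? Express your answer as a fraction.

219/592

p'(u) = 6u + 7.
p(1/2) = 5/4, p'(1/2) = 10, so u(1) = (1/2) - (5/4)/10 = 3/8.
p(3/8) = 3/64, p'(3/8) = 37/4, so u(2) = (3/8) - (3/64)/(37/4) = 219/592.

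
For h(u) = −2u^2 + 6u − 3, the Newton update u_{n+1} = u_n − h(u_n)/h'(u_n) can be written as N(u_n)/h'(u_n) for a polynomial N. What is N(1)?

h'(u) = −4u + 6.
N(u) = u·h'(u) − h(u) = u·(−4u + 6) − (−2u^2 + 6u − 3) = −2u^2 + 3.
N(1) = 1.

1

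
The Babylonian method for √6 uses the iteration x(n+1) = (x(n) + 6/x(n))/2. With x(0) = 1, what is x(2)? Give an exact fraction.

x(1) = (1 + 6/1)/2 = 7/2.
x(2) = (7/2 + 6/(7/2))/2 = 73/28.

73/28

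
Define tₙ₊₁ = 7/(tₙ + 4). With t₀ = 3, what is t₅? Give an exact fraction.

1001/761

t₁ = 7/(3 + 4) = 1.
t₂ = 7/(1 + 4) = 7/5.
t₃ = 7/(7/5 + 4) = 35/27.
t₄ = 7/(35/27 + 4) = 189/143.
t₅ = 7/(189/143 + 4) = 1001/761.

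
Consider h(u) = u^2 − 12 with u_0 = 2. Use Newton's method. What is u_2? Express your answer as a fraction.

7/2

h'(u) = 2u.
h(2) = −8, h'(2) = 4, so u_1 = 2 − (−8)/4 = 4.
h(4) = 4, h'(4) = 8, so u_2 = 4 − 4/8 = 7/2.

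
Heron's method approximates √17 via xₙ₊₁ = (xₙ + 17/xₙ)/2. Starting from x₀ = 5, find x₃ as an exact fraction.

187457/45465

x₁ = (5 + 17/5)/2 = 21/5.
x₂ = (21/5 + 17/(21/5))/2 = 433/105.
x₃ = (433/105 + 17/(433/105))/2 = 187457/45465.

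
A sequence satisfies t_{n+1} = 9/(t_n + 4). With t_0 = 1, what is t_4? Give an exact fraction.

t_1 = 9/(1 + 4) = 9/5.
t_2 = 9/(9/5 + 4) = 45/29.
t_3 = 9/(45/29 + 4) = 261/161.
t_4 = 9/(261/161 + 4) = 1449/905.

1449/905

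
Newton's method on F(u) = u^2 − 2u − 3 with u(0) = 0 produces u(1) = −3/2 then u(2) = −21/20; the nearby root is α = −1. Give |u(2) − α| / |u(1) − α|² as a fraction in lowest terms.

u(1) − α = −3/2 − (−1) = −3/2 + 1 = −1/2, so |u(1) − α| = 1/2.
u(2) − α = −21/20 − (−1) = −21/20 + 1 = −1/20, so |u(2) − α| = 1/20.
|u(1) − α|² = 1/4.
Ratio = (1/20) / (1/4) = 1/5.

1/5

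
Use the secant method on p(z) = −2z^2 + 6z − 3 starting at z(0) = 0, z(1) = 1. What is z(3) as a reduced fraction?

3/5

p(0) = −3, p(1) = 1. z(2) = 1 − 1·(1 − 0)/(1 − (−3)) = 3/4.
p(1) = 1, p(3/4) = 3/8. z(3) = (3/4) − (3/8)·((3/4) − 1)/((3/8) − 1) = 3/5.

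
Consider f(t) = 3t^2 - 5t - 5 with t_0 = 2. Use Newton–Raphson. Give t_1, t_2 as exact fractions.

t_1 = 17/7, t_2 = 1112/469

f'(t) = 6t - 5.
f(2) = -3, f'(2) = 7, so t_1 = 2 - (-3)/7 = 17/7.
f(17/7) = 27/49, f'(17/7) = 67/7, so t_2 = (17/7) - (27/49)/(67/7) = 1112/469.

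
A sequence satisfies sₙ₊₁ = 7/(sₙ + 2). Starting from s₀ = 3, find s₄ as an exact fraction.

s₁ = 7/(3 + 2) = 7/5.
s₂ = 7/(7/5 + 2) = 35/17.
s₃ = 7/(35/17 + 2) = 119/69.
s₄ = 7/(119/69 + 2) = 483/257.

483/257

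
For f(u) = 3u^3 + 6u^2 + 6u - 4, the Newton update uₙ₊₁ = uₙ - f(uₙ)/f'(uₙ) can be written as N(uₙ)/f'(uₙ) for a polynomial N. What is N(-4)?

f'(u) = 9u^2 + 12u + 6.
N(u) = u·f'(u) - f(u) = u·(9u^2 + 12u + 6) - (3u^3 + 6u^2 + 6u - 4) = 6u^3 + 6u^2 + 4.
N(-4) = -284.

-284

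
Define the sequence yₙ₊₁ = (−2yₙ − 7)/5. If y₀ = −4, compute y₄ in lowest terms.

−673/625

y₁ = (−2·(−4) − 7)/5 = 1/5.
y₂ = (−2·(1/5) − 7)/5 = −37/25.
y₃ = (−2·(−37/25) − 7)/5 = −101/125.
y₄ = (−2·(−101/125) − 7)/5 = −673/625.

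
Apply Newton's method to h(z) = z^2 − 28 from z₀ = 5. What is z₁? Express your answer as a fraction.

h'(z) = 2z.
h(5) = −3, h'(5) = 10, so z₁ = 5 − (−3)/10 = 53/10.

53/10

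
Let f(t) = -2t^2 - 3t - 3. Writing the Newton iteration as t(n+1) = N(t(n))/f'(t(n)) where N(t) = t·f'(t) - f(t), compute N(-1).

f'(t) = -4t - 3.
N(t) = t·f'(t) - f(t) = t·(-4t - 3) - (-2t^2 - 3t - 3) = -2t^2 + 3.
N(-1) = 1.

1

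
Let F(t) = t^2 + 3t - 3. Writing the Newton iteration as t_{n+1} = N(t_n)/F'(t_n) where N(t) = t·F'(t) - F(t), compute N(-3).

12

F'(t) = 2t + 3.
N(t) = t·F'(t) - F(t) = t·(2t + 3) - (t^2 + 3t - 3) = t^2 + 3.
N(-3) = 12.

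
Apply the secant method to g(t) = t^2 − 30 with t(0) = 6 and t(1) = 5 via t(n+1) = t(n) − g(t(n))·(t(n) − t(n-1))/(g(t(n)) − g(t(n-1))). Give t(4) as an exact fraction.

g(6) = 6, g(5) = −5. t(2) = 5 − (−5)·(5 − 6)/((−5) − 6) = 60/11.
g(5) = −5, g(60/11) = −30/121. t(3) = (60/11) − (−30/121)·((60/11) − 5)/((−30/121) − (−5)) = 126/23.
g(60/11) = −30/121, g(126/23) = 6/529. t(4) = (126/23) − (6/529)·((126/23) − (60/11))/((6/529) − (−30/121)) = 2525/461.

2525/461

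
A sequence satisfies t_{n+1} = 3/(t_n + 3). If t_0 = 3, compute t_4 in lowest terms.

27/34

t_1 = 3/(3 + 3) = 1/2.
t_2 = 3/(1/2 + 3) = 6/7.
t_3 = 3/(6/7 + 3) = 7/9.
t_4 = 3/(7/9 + 3) = 27/34.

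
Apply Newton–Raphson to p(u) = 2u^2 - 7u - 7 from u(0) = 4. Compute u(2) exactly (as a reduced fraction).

401/93

p'(u) = 4u - 7.
p(4) = -3, p'(4) = 9, so u(1) = 4 - (-3)/9 = 13/3.
p(13/3) = 2/9, p'(13/3) = 31/3, so u(2) = (13/3) - (2/9)/(31/3) = 401/93.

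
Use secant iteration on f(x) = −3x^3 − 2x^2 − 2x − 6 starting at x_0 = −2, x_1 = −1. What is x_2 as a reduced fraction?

f(−2) = 14, f(−1) = −3. x_2 = (−1) − (−3)·((−1) − (−2))/((−3) − 14) = −20/17.

−20/17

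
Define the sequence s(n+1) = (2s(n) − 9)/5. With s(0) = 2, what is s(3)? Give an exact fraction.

−67/25

s(1) = (2·2 − 9)/5 = −1.
s(2) = (2·(−1) − 9)/5 = −11/5.
s(3) = (2·(−11/5) − 9)/5 = −67/25.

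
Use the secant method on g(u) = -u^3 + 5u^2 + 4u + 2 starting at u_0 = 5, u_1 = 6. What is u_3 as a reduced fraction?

58934/10249

g(5) = 22, g(6) = -10. u_2 = 6 - (-10)·(6 - 5)/((-10) - 22) = 91/16.
g(6) = -10, g(91/16) = 10285/4096. u_3 = (91/16) - (10285/4096)·((91/16) - 6)/((10285/4096) - (-10)) = 58934/10249.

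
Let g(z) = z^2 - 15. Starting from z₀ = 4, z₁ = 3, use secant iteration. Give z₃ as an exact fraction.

31/8

g(4) = 1, g(3) = -6. z₂ = 3 - (-6)·(3 - 4)/((-6) - 1) = 27/7.
g(3) = -6, g(27/7) = -6/49. z₃ = (27/7) - (-6/49)·((27/7) - 3)/((-6/49) - (-6)) = 31/8.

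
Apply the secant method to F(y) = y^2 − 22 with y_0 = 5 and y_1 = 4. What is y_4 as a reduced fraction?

F(5) = 3, F(4) = −6. y_2 = 4 − (−6)·(4 − 5)/((−6) − 3) = 14/3.
F(4) = −6, F(14/3) = −2/9. y_3 = (14/3) − (−2/9)·((14/3) − 4)/((−2/9) − (−6)) = 61/13.
F(14/3) = −2/9, F(61/13) = 3/169. y_4 = (61/13) − (3/169)·((61/13) − (14/3))/((3/169) − (−2/9)) = 1712/365.

1712/365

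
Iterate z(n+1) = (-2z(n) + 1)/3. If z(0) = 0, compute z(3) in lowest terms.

z(1) = (-2·0 + 1)/3 = 1/3.
z(2) = (-2·(1/3) + 1)/3 = 1/9.
z(3) = (-2·(1/9) + 1)/3 = 7/27.

7/27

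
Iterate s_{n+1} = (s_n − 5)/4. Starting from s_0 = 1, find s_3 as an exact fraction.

s_1 = (1 − 5)/4 = −1.
s_2 = ((−1) − 5)/4 = −3/2.
s_3 = ((−3/2) − 5)/4 = −13/8.

−13/8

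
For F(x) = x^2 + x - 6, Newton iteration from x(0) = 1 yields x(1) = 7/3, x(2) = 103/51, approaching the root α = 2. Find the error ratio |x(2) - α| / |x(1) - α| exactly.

1/17

x(1) - α = 7/3 - 2 = 1/3, so |x(1) - α| = 1/3.
x(2) - α = 103/51 - 2 = 1/51, so |x(2) - α| = 1/51.
Ratio = (1/51) / (1/3) = 1/17.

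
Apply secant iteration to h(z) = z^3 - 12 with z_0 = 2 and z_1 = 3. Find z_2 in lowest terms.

h(2) = -4, h(3) = 15. z_2 = 3 - 15·(3 - 2)/(15 - (-4)) = 42/19.

42/19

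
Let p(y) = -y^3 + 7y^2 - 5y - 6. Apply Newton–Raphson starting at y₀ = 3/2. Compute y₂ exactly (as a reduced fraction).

p'(y) = -3y^2 + 14y - 5.
p(3/2) = -9/8, p'(3/2) = 37/4, so y₁ = (3/2) - (-9/8)/(37/4) = 60/37.
p(60/37) = 1782/50653, p'(60/37) = 13435/1369, so y₂ = (60/37) - (1782/50653)/(13435/1369) = 804318/497095.

804318/497095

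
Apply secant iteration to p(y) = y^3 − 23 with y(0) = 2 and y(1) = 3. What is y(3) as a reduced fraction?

25793/9079

p(2) = −15, p(3) = 4. y(2) = 3 − 4·(3 − 2)/(4 − (−15)) = 53/19.
p(3) = 4, p(53/19) = −8880/6859. y(3) = (53/19) − (−8880/6859)·((53/19) − 3)/((−8880/6859) − 4) = 25793/9079.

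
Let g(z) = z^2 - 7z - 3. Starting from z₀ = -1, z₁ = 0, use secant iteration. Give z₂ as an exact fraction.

-3/8

g(-1) = 5, g(0) = -3. z₂ = 0 - (-3)·(0 - (-1))/((-3) - 5) = -3/8.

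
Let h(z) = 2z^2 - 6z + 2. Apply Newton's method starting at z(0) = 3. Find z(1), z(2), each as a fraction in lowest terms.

z(1) = 8/3, z(2) = 55/21

h'(z) = 4z - 6.
h(3) = 2, h'(3) = 6, so z(1) = 3 - 2/6 = 8/3.
h(8/3) = 2/9, h'(8/3) = 14/3, so z(2) = (8/3) - (2/9)/(14/3) = 55/21.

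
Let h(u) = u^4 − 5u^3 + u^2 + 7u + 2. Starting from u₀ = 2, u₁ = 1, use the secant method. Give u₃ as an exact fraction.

809/434

h(2) = −4, h(1) = 6. u₂ = 1 − 6·(1 − 2)/(6 − (−4)) = 8/5.
h(1) = 6, h(8/5) = 1146/625. u₃ = (8/5) − (1146/625)·((8/5) − 1)/((1146/625) − 6) = 809/434.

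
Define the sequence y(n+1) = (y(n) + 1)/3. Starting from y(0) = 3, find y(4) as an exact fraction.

43/81

y(1) = (3 + 1)/3 = 4/3.
y(2) = ((4/3) + 1)/3 = 7/9.
y(3) = ((7/9) + 1)/3 = 16/27.
y(4) = ((16/27) + 1)/3 = 43/81.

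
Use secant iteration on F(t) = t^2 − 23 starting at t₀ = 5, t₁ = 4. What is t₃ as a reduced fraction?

F(5) = 2, F(4) = −7. t₂ = 4 − (−7)·(4 − 5)/((−7) − 2) = 43/9.
F(4) = −7, F(43/9) = −14/81. t₃ = (43/9) − (−14/81)·((43/9) − 4)/((−14/81) − (−7)) = 379/79.

379/79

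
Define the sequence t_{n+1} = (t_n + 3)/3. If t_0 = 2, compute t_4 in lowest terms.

122/81

t_1 = (2 + 3)/3 = 5/3.
t_2 = ((5/3) + 3)/3 = 14/9.
t_3 = ((14/9) + 3)/3 = 41/27.
t_4 = ((41/27) + 3)/3 = 122/81.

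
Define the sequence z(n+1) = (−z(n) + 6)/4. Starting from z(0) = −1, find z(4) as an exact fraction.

z(1) = (−(−1) + 6)/4 = 7/4.
z(2) = (−(7/4) + 6)/4 = 17/16.
z(3) = (−(17/16) + 6)/4 = 79/64.
z(4) = (−(79/64) + 6)/4 = 305/256.

305/256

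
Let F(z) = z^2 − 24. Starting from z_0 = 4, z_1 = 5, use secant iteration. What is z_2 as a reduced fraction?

F(4) = −8, F(5) = 1. z_2 = 5 − 1·(5 − 4)/(1 − (−8)) = 44/9.

44/9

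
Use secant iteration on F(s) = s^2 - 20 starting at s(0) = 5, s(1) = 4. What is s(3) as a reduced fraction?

85/19

F(5) = 5, F(4) = -4. s(2) = 4 - (-4)·(4 - 5)/((-4) - 5) = 40/9.
F(4) = -4, F(40/9) = -20/81. s(3) = (40/9) - (-20/81)·((40/9) - 4)/((-20/81) - (-4)) = 85/19.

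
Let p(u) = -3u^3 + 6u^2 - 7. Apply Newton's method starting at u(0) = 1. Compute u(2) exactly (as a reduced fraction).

47/27

p'(u) = -9u^2 + 12u.
p(1) = -4, p'(1) = 3, so u(1) = 1 - (-4)/3 = 7/3.
p(7/3) = -112/9, p'(7/3) = -21, so u(2) = (7/3) - (-112/9)/(-21) = 47/27.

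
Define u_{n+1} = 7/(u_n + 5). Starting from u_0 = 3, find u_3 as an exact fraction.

329/291

u_1 = 7/(3 + 5) = 7/8.
u_2 = 7/(7/8 + 5) = 56/47.
u_3 = 7/(56/47 + 5) = 329/291.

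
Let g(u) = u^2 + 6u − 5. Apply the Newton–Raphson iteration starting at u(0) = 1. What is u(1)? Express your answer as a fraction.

g'(u) = 2u + 6.
g(1) = 2, g'(1) = 8, so u(1) = 1 − 2/8 = 3/4.

3/4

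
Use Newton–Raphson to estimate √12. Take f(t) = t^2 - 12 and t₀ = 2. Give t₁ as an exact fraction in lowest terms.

f'(t) = 2t.
f(2) = -8, f'(2) = 4, so t₁ = 2 - (-8)/4 = 4.

4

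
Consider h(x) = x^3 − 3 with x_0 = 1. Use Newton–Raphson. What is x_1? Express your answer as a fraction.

h'(x) = 3x^2.
h(1) = −2, h'(1) = 3, so x_1 = 1 − (−2)/3 = 5/3.

5/3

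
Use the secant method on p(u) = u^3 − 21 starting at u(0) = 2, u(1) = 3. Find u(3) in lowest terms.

8035/2919

p(2) = −13, p(3) = 6. u(2) = 3 − 6·(3 − 2)/(6 − (−13)) = 51/19.
p(3) = 6, p(51/19) = −11388/6859. u(3) = (51/19) − (−11388/6859)·((51/19) − 3)/((−11388/6859) − 6) = 8035/2919.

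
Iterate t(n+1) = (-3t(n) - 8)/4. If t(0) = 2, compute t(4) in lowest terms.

t(1) = (-3·2 - 8)/4 = -7/2.
t(2) = (-3·(-7/2) - 8)/4 = 5/8.
t(3) = (-3·(5/8) - 8)/4 = -79/32.
t(4) = (-3·(-79/32) - 8)/4 = -19/128.

-19/128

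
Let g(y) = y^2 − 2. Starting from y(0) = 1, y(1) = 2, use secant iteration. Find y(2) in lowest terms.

g(1) = −1, g(2) = 2. y(2) = 2 − 2·(2 − 1)/(2 − (−1)) = 4/3.

4/3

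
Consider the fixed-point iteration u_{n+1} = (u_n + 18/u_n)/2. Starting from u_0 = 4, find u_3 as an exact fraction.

u_1 = (4 + 18/4)/2 = 17/4.
u_2 = (17/4 + 18/(17/4))/2 = 577/136.
u_3 = (577/136 + 18/(577/136))/2 = 665857/156944.

665857/156944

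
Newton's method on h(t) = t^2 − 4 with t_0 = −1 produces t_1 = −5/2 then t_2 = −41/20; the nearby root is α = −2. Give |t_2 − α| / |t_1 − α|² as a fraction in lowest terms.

1/5

t_1 − α = −5/2 − (−2) = −5/2 + 2 = −1/2, so |t_1 − α| = 1/2.
t_2 − α = −41/20 − (−2) = −41/20 + 2 = −1/20, so |t_2 − α| = 1/20.
|t_1 − α|² = 1/4.
Ratio = (1/20) / (1/4) = 1/5.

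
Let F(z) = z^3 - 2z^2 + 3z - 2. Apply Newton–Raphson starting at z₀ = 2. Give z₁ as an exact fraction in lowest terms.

F'(z) = 3z^2 - 4z + 3.
F(2) = 4, F'(2) = 7, so z₁ = 2 - 4/7 = 10/7.

10/7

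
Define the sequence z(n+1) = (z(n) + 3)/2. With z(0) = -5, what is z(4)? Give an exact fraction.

z(1) = ((-5) + 3)/2 = -1.
z(2) = ((-1) + 3)/2 = 1.
z(3) = (1 + 3)/2 = 2.
z(4) = (2 + 3)/2 = 5/2.

5/2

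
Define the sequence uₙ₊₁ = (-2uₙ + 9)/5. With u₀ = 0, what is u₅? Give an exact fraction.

u₁ = (-2·0 + 9)/5 = 9/5.
u₂ = (-2·(9/5) + 9)/5 = 27/25.
u₃ = (-2·(27/25) + 9)/5 = 171/125.
u₄ = (-2·(171/125) + 9)/5 = 783/625.
u₅ = (-2·(783/625) + 9)/5 = 4059/3125.

4059/3125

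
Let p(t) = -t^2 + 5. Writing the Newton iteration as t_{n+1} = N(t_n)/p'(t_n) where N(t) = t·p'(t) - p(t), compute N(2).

p'(t) = -2t.
N(t) = t·p'(t) - p(t) = t·(-2t) - (-t^2 + 5) = -t^2 - 5.
N(2) = -9.

-9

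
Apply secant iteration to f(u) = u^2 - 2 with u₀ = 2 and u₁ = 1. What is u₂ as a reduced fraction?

4/3

f(2) = 2, f(1) = -1. u₂ = 1 - (-1)·(1 - 2)/((-1) - 2) = 4/3.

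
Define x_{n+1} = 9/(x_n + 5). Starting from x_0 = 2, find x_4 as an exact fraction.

2547/1811

x_1 = 9/(2 + 5) = 9/7.
x_2 = 9/(9/7 + 5) = 63/44.
x_3 = 9/(63/44 + 5) = 396/283.
x_4 = 9/(396/283 + 5) = 2547/1811.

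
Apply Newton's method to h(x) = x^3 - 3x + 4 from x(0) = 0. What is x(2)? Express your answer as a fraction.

20/63

h'(x) = 3x^2 - 3.
h(0) = 4, h'(0) = -3, so x(1) = 0 - 4/(-3) = 4/3.
h(4/3) = 64/27, h'(4/3) = 7/3, so x(2) = (4/3) - (64/27)/(7/3) = 20/63.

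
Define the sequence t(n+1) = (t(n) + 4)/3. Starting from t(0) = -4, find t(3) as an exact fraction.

16/9

t(1) = ((-4) + 4)/3 = 0.
t(2) = (0 + 4)/3 = 4/3.
t(3) = ((4/3) + 4)/3 = 16/9.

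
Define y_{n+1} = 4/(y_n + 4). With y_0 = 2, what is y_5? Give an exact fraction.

82/99

y_1 = 4/(2 + 4) = 2/3.
y_2 = 4/(2/3 + 4) = 6/7.
y_3 = 4/(6/7 + 4) = 14/17.
y_4 = 4/(14/17 + 4) = 34/41.
y_5 = 4/(34/41 + 4) = 82/99.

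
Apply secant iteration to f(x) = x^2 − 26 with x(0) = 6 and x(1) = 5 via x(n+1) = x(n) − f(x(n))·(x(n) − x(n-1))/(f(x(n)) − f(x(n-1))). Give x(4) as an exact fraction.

31721/6221

f(6) = 10, f(5) = −1. x(2) = 5 − (−1)·(5 − 6)/((−1) − 10) = 56/11.
f(5) = −1, f(56/11) = −10/121. x(3) = (56/11) − (−10/121)·((56/11) − 5)/((−10/121) − (−1)) = 566/111.
f(56/11) = −10/121, f(566/111) = 10/12321. x(4) = (566/111) − (10/12321)·((566/111) − (56/11))/((10/12321) − (−10/121)) = 31721/6221.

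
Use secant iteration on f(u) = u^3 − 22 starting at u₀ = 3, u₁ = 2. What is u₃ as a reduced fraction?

f(3) = 5, f(2) = −14. u₂ = 2 − (−14)·(2 − 3)/((−14) − 5) = 52/19.
f(2) = −14, f(52/19) = −10290/6859. u₃ = (52/19) − (−10290/6859)·((52/19) − 2)/((−10290/6859) − (−14)) = 8651/3062.

8651/3062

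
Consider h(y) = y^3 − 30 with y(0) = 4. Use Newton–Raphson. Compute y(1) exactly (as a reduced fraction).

h'(y) = 3y^2.
h(4) = 34, h'(4) = 48, so y(1) = 4 − 34/48 = 79/24.

79/24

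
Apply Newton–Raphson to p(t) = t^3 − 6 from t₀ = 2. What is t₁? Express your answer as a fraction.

p'(t) = 3t^2.
p(2) = 2, p'(2) = 12, so t₁ = 2 − 2/12 = 11/6.

11/6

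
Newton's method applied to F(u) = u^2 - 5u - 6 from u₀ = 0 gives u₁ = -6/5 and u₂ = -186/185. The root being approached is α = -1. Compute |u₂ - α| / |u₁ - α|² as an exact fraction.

5/37

u₁ - α = -6/5 - (-1) = -6/5 + 1 = -1/5, so |u₁ - α| = 1/5.
u₂ - α = -186/185 - (-1) = -186/185 + 1 = -1/185, so |u₂ - α| = 1/185.
|u₁ - α|² = 1/25.
Ratio = (1/185) / (1/25) = 5/37.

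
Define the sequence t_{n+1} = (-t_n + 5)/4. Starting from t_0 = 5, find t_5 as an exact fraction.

t_1 = (-5 + 5)/4 = 0.
t_2 = (-0 + 5)/4 = 5/4.
t_3 = (-(5/4) + 5)/4 = 15/16.
t_4 = (-(15/16) + 5)/4 = 65/64.
t_5 = (-(65/64) + 5)/4 = 255/256.

255/256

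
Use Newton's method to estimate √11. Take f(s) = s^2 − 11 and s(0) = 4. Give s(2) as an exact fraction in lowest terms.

1433/432

f'(s) = 2s.
f(4) = 5, f'(4) = 8, so s(1) = 4 − 5/8 = 27/8.
f(27/8) = 25/64, f'(27/8) = 27/4, so s(2) = (27/8) − (25/64)/(27/4) = 1433/432.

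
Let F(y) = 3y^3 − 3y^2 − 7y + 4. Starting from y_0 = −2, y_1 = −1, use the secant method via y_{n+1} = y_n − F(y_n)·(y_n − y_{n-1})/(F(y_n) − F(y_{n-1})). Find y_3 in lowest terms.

F(−2) = −18, F(−1) = 5. y_2 = (−1) − 5·((−1) − (−2))/(5 − (−18)) = −28/23.
F(−1) = 5, F(−28/23) = 32400/12167. y_3 = (−28/23) − (32400/12167)·((−28/23) − (−1))/((32400/12167) − 5) = −8332/5687.

−8332/5687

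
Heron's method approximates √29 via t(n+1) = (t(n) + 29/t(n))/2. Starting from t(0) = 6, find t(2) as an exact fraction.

8401/1560

t(1) = (6 + 29/6)/2 = 65/12.
t(2) = (65/12 + 29/(65/12))/2 = 8401/1560.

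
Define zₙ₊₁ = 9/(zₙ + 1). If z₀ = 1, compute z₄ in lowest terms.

z₁ = 9/(1 + 1) = 9/2.
z₂ = 9/(9/2 + 1) = 18/11.
z₃ = 9/(18/11 + 1) = 99/29.
z₄ = 9/(99/29 + 1) = 261/128.

261/128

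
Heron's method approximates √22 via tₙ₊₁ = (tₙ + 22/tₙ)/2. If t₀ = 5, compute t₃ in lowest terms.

t₁ = (5 + 22/5)/2 = 47/10.
t₂ = (47/10 + 22/(47/10))/2 = 4409/940.
t₃ = (4409/940 + 22/(4409/940))/2 = 38878481/8288920.

38878481/8288920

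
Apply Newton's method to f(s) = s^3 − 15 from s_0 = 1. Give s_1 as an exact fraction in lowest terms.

17/3

f'(s) = 3s^2.
f(1) = −14, f'(1) = 3, so s_1 = 1 − (−14)/3 = 17/3.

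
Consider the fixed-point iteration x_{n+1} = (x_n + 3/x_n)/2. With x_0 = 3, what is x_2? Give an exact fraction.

7/4

x_1 = (3 + 3/3)/2 = 2.
x_2 = (2 + 3/2)/2 = 7/4.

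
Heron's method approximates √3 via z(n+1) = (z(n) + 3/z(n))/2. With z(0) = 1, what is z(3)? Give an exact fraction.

z(1) = (1 + 3/1)/2 = 2.
z(2) = (2 + 3/2)/2 = 7/4.
z(3) = (7/4 + 3/(7/4))/2 = 97/56.

97/56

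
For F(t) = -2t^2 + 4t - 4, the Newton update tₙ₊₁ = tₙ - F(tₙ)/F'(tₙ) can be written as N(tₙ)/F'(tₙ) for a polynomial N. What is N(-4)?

-28

F'(t) = -4t + 4.
N(t) = t·F'(t) - F(t) = t·(-4t + 4) - (-2t^2 + 4t - 4) = -2t^2 + 4.
N(-4) = -28.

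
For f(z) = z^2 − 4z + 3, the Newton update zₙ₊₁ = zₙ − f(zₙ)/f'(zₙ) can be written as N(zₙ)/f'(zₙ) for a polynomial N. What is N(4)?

f'(z) = 2z − 4.
N(z) = z·f'(z) − f(z) = z·(2z − 4) − (z^2 − 4z + 3) = z^2 − 3.
N(4) = 13.

13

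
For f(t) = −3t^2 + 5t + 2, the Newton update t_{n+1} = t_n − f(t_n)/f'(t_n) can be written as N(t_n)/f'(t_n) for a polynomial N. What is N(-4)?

−50

f'(t) = −6t + 5.
N(t) = t·f'(t) − f(t) = t·(−6t + 5) − (−3t^2 + 5t + 2) = −3t^2 − 2.
N(-4) = −50.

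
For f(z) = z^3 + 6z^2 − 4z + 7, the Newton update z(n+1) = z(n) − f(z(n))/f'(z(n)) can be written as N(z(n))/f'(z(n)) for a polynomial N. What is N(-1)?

f'(z) = 3z^2 + 12z − 4.
N(z) = z·f'(z) − f(z) = z·(3z^2 + 12z − 4) − (z^3 + 6z^2 − 4z + 7) = 2z^3 + 6z^2 − 7.
N(-1) = −3.

−3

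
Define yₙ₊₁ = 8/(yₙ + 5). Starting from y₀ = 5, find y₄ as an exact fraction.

1480/1157

y₁ = 8/(5 + 5) = 4/5.
y₂ = 8/(4/5 + 5) = 40/29.
y₃ = 8/(40/29 + 5) = 232/185.
y₄ = 8/(232/185 + 5) = 1480/1157.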